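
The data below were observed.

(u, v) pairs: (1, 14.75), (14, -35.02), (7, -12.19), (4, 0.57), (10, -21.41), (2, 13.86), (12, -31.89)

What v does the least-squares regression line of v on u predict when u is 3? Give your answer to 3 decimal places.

6.563

n = 7, Σx = 50, Σy = -71.33, Σxy = -1127.64, Σx² = 510
Sxx = Σx² − (Σx)²/n = 510 − 357.142857 = 152.857143
Sxy = Σxy − (Σx)(Σy)/n = -1127.64 − (-509.5) = -618.14
b = Sxy/Sxx = -618.14/152.857143 = -4.043907
a = ȳ − b·x̄ = -10.19 − (-4.043907)·7.142857 = 18.695047
ŷ(3) = a + b·3 = 18.695047 + (-4.043907)·3 = 6.563327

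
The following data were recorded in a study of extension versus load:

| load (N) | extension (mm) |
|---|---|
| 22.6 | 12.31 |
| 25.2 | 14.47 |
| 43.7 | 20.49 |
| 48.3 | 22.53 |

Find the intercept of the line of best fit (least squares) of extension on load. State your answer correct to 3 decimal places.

4.444

n = 4, Σx = 139.8, Σy = 69.8, Σxy = 2626.462, Σx² = 5388.38
Sxx = Σx² − (Σx)²/n = 5388.38 − 4886.01 = 502.37
Sxy = Σxy − (Σx)(Σy)/n = 2626.462 − 2439.51 = 186.952
b = Sxy/Sxx = 186.952/502.37 = 0.372140
a = ȳ − b·x̄ = 17.45 − 0.372140·34.95 = 4.443705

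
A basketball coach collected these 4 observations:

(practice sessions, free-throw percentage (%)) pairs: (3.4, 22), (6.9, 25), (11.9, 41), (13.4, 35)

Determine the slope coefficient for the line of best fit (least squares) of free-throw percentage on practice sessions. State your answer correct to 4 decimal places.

1.7244

n = 4, Σx = 35.6, Σy = 123, Σxy = 1204.2, Σx² = 380.34
Sxx = Σx² − (Σx)²/n = 380.34 − 316.84 = 63.5
Sxy = Σxy − (Σx)(Σy)/n = 1204.2 − 1094.7 = 109.5
b = Sxy/Sxx = 109.5/63.5 = 1.724409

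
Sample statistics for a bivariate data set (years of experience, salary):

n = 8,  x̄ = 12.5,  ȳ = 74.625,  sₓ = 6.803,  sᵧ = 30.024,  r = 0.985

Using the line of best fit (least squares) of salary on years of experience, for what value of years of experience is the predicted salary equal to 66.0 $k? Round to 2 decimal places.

b = r · sᵧ/sₓ = 0.985 · 30.024/6.803 = 4.347147
a = ȳ − b·x̄ = 74.625 − 4.347147·12.5 = 20.285664
Set a + b·x = 66.0: x = (66.0 − 20.285664) / 4.347147 = 10.515940

10.52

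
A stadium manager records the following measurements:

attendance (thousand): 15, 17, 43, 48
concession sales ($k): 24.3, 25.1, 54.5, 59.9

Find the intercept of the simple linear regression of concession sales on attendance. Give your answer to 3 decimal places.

7.131

n = 4, Σx = 123, Σy = 163.8, Σxy = 6009.9, Σx² = 4667
Sxx = Σx² − (Σx)²/n = 4667 − 3782.25 = 884.75
Sxy = Σxy − (Σx)(Σy)/n = 6009.9 − 5036.85 = 973.05
b = Sxy/Sxx = 973.05/884.75 = 1.099802
a = ȳ − b·x̄ = 40.95 − 1.099802·30.75 = 7.131082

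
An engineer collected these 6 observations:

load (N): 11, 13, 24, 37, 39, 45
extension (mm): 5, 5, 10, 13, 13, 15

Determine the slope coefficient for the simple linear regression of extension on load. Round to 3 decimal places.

n = 6, Σx = 169, Σy = 61, Σxy = 2023, Σx² = 5781
Sxx = Σx² − (Σx)²/n = 5781 − 4760.166667 = 1020.833333
Sxy = Σxy − (Σx)(Σy)/n = 2023 − 1718.166667 = 304.833333
b = Sxy/Sxx = 304.833333/1020.833333 = 0.298612

0.299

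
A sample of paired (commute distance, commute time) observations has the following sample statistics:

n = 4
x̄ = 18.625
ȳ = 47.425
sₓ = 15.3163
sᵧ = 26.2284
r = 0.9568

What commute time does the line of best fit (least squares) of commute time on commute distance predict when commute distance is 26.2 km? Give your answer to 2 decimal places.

b = r · sᵧ/sₓ = 0.9568 · 26.2284/15.3163 = 1.638472
a = ȳ − b·x̄ = 47.425 − 1.638472·18.625 = 16.908454
ŷ(26.2) = a + b·26.2 = 16.908454 + 1.638472·26.2 = 59.836428

59.84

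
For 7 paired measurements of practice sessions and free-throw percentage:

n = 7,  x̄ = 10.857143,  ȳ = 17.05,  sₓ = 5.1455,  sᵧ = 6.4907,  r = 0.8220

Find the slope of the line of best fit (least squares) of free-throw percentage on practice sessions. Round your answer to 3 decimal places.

b = r · sᵧ/sₓ = 0.822 · 6.4907/5.1455 = 1.036897

1.037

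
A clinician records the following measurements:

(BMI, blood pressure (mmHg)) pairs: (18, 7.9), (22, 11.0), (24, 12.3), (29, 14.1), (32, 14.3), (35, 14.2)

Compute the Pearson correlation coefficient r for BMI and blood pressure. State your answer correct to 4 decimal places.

n = 6, Σx = 160, Σy = 73.8, Σxy = 2042.9, Σx² = 4474, Σy² = 939.64
Sxx = Σx² − (Σx)²/n = 4474 − 4266.666667 = 207.333333
Sxy = Σxy − (Σx)(Σy)/n = 2042.9 − 1968 = 74.9
Syy = Σy² − (Σy)²/n = 939.64 − 907.74 = 31.9
r = Sxy/√(Sxx·Syy) = 74.9/√(6613.933333) = 74.9/81.326093 = 0.920984

0.9210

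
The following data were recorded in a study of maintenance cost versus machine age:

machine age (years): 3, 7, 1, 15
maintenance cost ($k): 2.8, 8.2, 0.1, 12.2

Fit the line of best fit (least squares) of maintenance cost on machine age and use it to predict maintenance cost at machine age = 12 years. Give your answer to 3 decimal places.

10.486

n = 4, Σx = 26, Σy = 23.3, Σxy = 248.9, Σx² = 284
Sxx = Σx² − (Σx)²/n = 284 − 169 = 115
Sxy = Σxy − (Σx)(Σy)/n = 248.9 − 151.45 = 97.45
b = Sxy/Sxx = 97.45/115 = 0.847391
a = ȳ − b·x̄ = 5.825 − 0.847391·6.5 = 0.316957
ŷ(12) = a + b·12 = 0.316957 + 0.847391·12 = 10.485652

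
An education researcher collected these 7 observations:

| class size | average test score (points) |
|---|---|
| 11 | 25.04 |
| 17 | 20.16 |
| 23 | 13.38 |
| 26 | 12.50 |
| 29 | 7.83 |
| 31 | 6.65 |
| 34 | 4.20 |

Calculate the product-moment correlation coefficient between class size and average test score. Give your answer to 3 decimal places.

-0.996

n = 7, Σx = 171, Σy = 89.76, Σxy = 1826.92, Σx² = 4573, Σy² = 1491.873
Sxx = Σx² − (Σx)²/n = 4573 − 4177.285714 = 395.714286
Sxy = Σxy − (Σx)(Σy)/n = 1826.92 − 2192.708571 = -365.788571
Syy = Σy² − (Σy)²/n = 1491.873 − 1150.979657 = 340.893343
r = Sxy/√(Sxx·Syy) = -365.788571/√(134896.365673) = -365.788571/367.282406 = -0.995933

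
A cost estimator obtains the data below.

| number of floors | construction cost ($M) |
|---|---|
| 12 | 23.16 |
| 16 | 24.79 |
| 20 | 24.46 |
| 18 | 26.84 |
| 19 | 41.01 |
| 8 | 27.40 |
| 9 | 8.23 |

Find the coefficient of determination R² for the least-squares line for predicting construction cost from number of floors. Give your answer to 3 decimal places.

0.309

n = 7, Σx = 102, Σy = 175.89, Σxy = 2719.34, Σx² = 1630, Σy² = 4969.9199
Sxx = Σx² − (Σx)²/n = 1630 − 1486.285714 = 143.714286
Sxy = Σxy − (Σx)(Σy)/n = 2719.34 − 2562.968571 = 156.371429
Syy = Σy² − (Σy)²/n = 4969.9199 − 4419.613157 = 550.306743
R² = Sxy²/(Sxx·Syy) = (156.371429)²/(143.714286·550.306743) = 0.309179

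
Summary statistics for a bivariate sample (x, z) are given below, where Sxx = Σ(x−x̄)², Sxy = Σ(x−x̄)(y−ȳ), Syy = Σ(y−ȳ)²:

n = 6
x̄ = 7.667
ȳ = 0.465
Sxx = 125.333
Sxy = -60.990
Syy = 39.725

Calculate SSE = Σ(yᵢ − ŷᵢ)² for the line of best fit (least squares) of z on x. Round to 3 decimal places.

10.046

b = Sxy/Sxx = -60.99/125.333 = -0.486624
SSE = Syy − b·Sxy = 39.725 − (-0.486624)·(-60.99) = 10.045825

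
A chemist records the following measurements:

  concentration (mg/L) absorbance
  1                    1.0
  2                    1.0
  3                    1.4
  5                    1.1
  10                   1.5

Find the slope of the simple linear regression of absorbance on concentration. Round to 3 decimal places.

0.049

n = 5, Σx = 21, Σy = 6, Σxy = 27.7, Σx² = 139
Sxx = Σx² − (Σx)²/n = 139 − 88.2 = 50.8
Sxy = Σxy − (Σx)(Σy)/n = 27.7 − 25.2 = 2.5
b = Sxy/Sxx = 2.5/50.8 = 0.049213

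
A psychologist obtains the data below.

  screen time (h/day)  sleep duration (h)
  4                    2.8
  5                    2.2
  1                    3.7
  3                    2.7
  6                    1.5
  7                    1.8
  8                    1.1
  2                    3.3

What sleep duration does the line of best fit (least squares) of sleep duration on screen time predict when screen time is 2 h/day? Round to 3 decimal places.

n = 8, Σx = 36, Σy = 19.1, Σxy = 71, Σx² = 204
Sxx = Σx² − (Σx)²/n = 204 − 162 = 42
Sxy = Σxy − (Σx)(Σy)/n = 71 − 85.95 = -14.95
b = Sxy/Sxx = -14.95/42 = -0.355952
a = ȳ − b·x̄ = 2.3875 − (-0.355952)·4.5 = 3.989286
ŷ(2) = a + b·2 = 3.989286 + (-0.355952)·2 = 3.277381

3.277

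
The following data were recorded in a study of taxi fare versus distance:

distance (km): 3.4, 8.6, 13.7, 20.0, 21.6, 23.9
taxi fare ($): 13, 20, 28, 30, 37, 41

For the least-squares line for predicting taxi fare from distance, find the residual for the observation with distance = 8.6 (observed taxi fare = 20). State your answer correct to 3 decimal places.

n = 6, Σx = 91.2, Σy = 169, Σxy = 2978.9, Σx² = 1710.98
Sxx = Σx² − (Σx)²/n = 1710.98 − 1386.24 = 324.74
Sxy = Σxy − (Σx)(Σy)/n = 2978.9 − 2568.8 = 410.1
b = Sxy/Sxx = 410.1/324.74 = 1.262856
a = ȳ − b·x̄ = 28.166667 − 1.262856·15.2 = 8.971249
ŷ(8.6) = 8.971249 + 1.262856·8.6 = 19.831814
residual = y − ŷ = 20 − 19.831814 = 0.168186

0.168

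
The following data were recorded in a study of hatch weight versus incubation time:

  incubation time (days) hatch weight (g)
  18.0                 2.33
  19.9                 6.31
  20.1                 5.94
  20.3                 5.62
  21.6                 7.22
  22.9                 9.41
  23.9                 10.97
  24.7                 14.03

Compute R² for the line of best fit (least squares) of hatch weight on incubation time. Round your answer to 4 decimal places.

0.9573

n = 8, Σx = 171.4, Σy = 61.83, Σxy = 1381.154, Σx² = 3708.38, Σy² = 569.9713
Sxx = Σx² − (Σx)²/n = 3708.38 − 3672.245 = 36.135
Sxy = Σxy − (Σx)(Σy)/n = 1381.154 − 1324.70775 = 56.44625
Syy = Σy² − (Σy)²/n = 569.9713 − 477.868612 = 92.102688
R² = Sxy²/(Sxx·Syy) = (56.44625)²/(36.135·92.102688) = 0.957348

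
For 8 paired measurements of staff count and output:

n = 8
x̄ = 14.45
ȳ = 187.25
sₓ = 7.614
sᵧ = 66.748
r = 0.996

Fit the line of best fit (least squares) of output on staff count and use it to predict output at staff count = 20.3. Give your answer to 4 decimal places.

238.3288

b = r · sᵧ/sₓ = 0.996 · 66.748/7.614 = 8.731417
a = ȳ − b·x̄ = 187.25 − 8.731417·14.45 = 61.081026
ŷ(20.3) = a + b·20.3 = 61.081026 + 8.731417·20.3 = 238.328789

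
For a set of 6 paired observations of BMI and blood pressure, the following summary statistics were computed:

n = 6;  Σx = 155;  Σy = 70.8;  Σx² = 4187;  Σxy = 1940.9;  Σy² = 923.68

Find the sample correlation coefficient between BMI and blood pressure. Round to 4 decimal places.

Sxx = Σx² − (Σx)²/n = 4187 − 4004.166667 = 182.833333
Sxy = Σxy − (Σx)(Σy)/n = 1940.9 − 1829 = 111.9
Syy = Σy² − (Σy)²/n = 923.68 − 835.44 = 88.24
r = Sxy/√(Sxx·Syy) = 111.9/√(16133.213333) = 111.9/127.016587 = 0.880987

0.8810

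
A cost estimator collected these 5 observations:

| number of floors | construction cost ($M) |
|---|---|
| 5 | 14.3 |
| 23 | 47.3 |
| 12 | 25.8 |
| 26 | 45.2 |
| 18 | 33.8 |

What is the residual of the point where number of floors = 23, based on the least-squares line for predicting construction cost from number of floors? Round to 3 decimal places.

n = 5, Σx = 84, Σy = 166.4, Σxy = 3252.6, Σx² = 1698
Sxx = Σx² − (Σx)²/n = 1698 − 1411.2 = 286.8
Sxy = Σxy − (Σx)(Σy)/n = 3252.6 − 2795.52 = 457.08
b = Sxy/Sxx = 457.08/286.8 = 1.593724
a = ȳ − b·x̄ = 33.28 − 1.593724·16.8 = 6.505439
ŷ(23) = 6.505439 + 1.593724·23 = 43.161088
residual = y − ŷ = 47.3 − 43.161088 = 4.138912

4.139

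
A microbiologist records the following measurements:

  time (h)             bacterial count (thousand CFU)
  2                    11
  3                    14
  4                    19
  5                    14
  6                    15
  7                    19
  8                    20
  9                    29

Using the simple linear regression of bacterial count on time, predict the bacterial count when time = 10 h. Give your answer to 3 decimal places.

n = 8, Σx = 44, Σy = 141, Σxy = 854, Σx² = 284
Sxx = Σx² − (Σx)²/n = 284 − 242 = 42
Sxy = Σxy − (Σx)(Σy)/n = 854 − 775.5 = 78.5
b = Sxy/Sxx = 78.5/42 = 1.869048
a = ȳ − b·x̄ = 17.625 − 1.869048·5.5 = 7.345238
ŷ(10) = a + b·10 = 7.345238 + 1.869048·10 = 26.035714

26.036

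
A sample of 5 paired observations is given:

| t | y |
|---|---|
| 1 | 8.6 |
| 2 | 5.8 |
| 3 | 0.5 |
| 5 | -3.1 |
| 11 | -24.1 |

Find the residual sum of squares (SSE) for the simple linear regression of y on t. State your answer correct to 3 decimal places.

4.486

n = 5, Σx = 22, Σy = -12.3, Σxy = -258.9, Σx² = 160, Σy² = 698.27
Sxx = Σx² − (Σx)²/n = 160 − 96.8 = 63.2
Sxy = Σxy − (Σx)(Σy)/n = -258.9 − (-54.12) = -204.78
Syy = Σy² − (Σy)²/n = 698.27 − 30.258 = 668.012
b = Sxy/Sxx = -204.78/63.2 = -3.240190
SSE = Syy − b·Sxy = 668.012 − (-3.240190)·(-204.78) = 4.485918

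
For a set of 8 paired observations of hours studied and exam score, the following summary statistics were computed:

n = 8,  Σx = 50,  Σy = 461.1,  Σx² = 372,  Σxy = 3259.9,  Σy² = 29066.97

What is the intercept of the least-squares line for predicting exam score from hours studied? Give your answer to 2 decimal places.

17.93

Sxx = Σx² − (Σx)²/n = 372 − 312.5 = 59.5
Sxy = Σxy − (Σx)(Σy)/n = 3259.9 − 2881.875 = 378.025
b = Sxy/Sxx = 378.025/59.5 = 6.353361
a = ȳ − b·x̄ = 57.6375 − 6.353361·6.25 = 17.928992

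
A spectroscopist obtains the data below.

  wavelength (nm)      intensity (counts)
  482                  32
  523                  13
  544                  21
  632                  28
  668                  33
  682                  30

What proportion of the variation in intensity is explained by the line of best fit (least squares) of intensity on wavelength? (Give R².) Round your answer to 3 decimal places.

n = 6, Σx = 3531, Σy = 157, Σxy = 93847, Σx² = 2112561, Σy² = 4407
Sxx = Σx² − (Σx)²/n = 2112561 − 2077993.5 = 34567.5
Sxy = Σxy − (Σx)(Σy)/n = 93847 − 92394.5 = 1452.5
Syy = Σy² − (Σy)²/n = 4407 − 4108.166667 = 298.833333
R² = Sxy²/(Sxx·Syy) = (1452.5)²/(34567.5·298.833333) = 0.204237

0.204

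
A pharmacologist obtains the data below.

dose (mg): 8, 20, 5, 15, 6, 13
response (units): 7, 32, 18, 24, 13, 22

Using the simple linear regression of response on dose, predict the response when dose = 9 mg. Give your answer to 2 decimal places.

16.61

n = 6, Σx = 67, Σy = 116, Σxy = 1510, Σx² = 919
Sxx = Σx² − (Σx)²/n = 919 − 748.166667 = 170.833333
Sxy = Σxy − (Σx)(Σy)/n = 1510 − 1295.333333 = 214.666667
b = Sxy/Sxx = 214.666667/170.833333 = 1.256585
a = ȳ − b·x̄ = 19.333333 − 1.256585·11.166667 = 5.301463
ŷ(9) = a + b·9 = 5.301463 + 1.256585·9 = 16.610732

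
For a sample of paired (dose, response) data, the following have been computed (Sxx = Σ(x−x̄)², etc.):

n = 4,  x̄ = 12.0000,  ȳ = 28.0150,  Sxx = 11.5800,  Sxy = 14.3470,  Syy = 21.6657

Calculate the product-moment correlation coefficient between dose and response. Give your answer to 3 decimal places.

0.906

r = Sxy/√(Sxx·Syy) = 14.347/√(250.888806) = 14.347/15.839470 = 0.905775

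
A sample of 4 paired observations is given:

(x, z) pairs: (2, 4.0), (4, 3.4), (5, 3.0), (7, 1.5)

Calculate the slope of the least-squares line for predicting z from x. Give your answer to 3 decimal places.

-0.496

n = 4, Σx = 18, Σy = 11.9, Σxy = 47.1, Σx² = 94
Sxx = Σx² − (Σx)²/n = 94 − 81 = 13
Sxy = Σxy − (Σx)(Σy)/n = 47.1 − 53.55 = -6.45
b = Sxy/Sxx = -6.45/13 = -0.496154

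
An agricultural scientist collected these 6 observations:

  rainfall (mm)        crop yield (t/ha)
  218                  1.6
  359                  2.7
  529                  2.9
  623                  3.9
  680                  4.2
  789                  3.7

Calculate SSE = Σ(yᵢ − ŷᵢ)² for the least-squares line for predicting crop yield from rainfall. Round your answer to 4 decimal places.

n = 6, Σx = 3198, Σy = 19, Σxy = 11057.2, Σx² = 1929296, Σy² = 64.8
Sxx = Σx² − (Σx)²/n = 1929296 − 1704534 = 224762
Sxy = Σxy − (Σx)(Σy)/n = 11057.2 − 10127 = 930.2
Syy = Σy² − (Σy)²/n = 64.8 − 60.166667 = 4.633333
b = Sxy/Sxx = 930.2/224762 = 0.004139
SSE = Syy − b·Sxy = 4.633333 − 0.004139·930.2 = 0.783608

0.7836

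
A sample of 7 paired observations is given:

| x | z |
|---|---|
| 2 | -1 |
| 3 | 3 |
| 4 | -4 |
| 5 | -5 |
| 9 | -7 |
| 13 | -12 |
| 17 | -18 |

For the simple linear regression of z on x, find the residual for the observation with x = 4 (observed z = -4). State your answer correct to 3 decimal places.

-1.922

n = 7, Σx = 53, Σy = -44, Σxy = -559, Σx² = 593
Sxx = Σx² − (Σx)²/n = 593 − 401.285714 = 191.714286
Sxy = Σxy − (Σx)(Σy)/n = -559 − (-333.142857) = -225.857143
b = Sxy/Sxx = -225.857143/191.714286 = -1.178092
a = ȳ − b·x̄ = -6.285714 − (-1.178092)·7.571429 = 2.634128
ŷ(4) = 2.634128 + (-1.178092)·4 = -2.078241
residual = y − ŷ = -4 − (-2.078241) = -1.921759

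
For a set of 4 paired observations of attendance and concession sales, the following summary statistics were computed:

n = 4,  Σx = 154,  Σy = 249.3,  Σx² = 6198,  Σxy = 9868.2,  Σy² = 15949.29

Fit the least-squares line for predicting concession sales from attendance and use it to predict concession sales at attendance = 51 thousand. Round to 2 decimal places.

74.88

Sxx = Σx² − (Σx)²/n = 6198 − 5929 = 269
Sxy = Σxy − (Σx)(Σy)/n = 9868.2 − 9598.05 = 270.15
b = Sxy/Sxx = 270.15/269 = 1.004275
a = ȳ − b·x̄ = 62.325 − 1.004275·38.5 = 23.660409
ŷ(51) = a + b·51 = 23.660409 + 1.004275·51 = 74.878439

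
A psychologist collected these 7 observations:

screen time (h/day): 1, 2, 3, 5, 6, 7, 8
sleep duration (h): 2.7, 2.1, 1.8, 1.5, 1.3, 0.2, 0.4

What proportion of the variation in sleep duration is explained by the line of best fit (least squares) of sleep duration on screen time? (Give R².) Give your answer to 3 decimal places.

n = 7, Σx = 32, Σy = 10, Σxy = 32.2, Σx² = 188, Σy² = 19.08
Sxx = Σx² − (Σx)²/n = 188 − 146.285714 = 41.714286
Sxy = Σxy − (Σx)(Σy)/n = 32.2 − 45.714286 = -13.514286
Syy = Σy² − (Σy)²/n = 19.08 − 14.285714 = 4.794286
R² = Sxy²/(Sxx·Syy) = (-13.514286)²/(41.714286·4.794286) = 0.913224

0.913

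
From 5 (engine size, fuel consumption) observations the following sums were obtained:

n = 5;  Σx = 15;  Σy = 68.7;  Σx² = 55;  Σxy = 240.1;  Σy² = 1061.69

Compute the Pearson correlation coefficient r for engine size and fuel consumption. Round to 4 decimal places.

Sxx = Σx² − (Σx)²/n = 55 − 45 = 10
Sxy = Σxy − (Σx)(Σy)/n = 240.1 − 206.1 = 34
Syy = Σy² − (Σy)²/n = 1061.69 − 943.938 = 117.752
r = Sxy/√(Sxx·Syy) = 34/√(1177.52) = 34/34.315011 = 0.990820

0.9908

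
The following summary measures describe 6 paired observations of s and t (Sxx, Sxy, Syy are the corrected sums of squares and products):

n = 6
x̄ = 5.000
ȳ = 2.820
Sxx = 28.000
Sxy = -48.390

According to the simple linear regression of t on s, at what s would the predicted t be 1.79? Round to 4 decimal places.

5.5960

b = Sxy/Sxx = -48.39/28 = -1.728214
a = ȳ − b·x̄ = 2.82 − (-1.728214)·5 = 11.461071
Set a + b·x = 1.79: x = (1.79 − 11.461071) / (-1.728214) = 5.595991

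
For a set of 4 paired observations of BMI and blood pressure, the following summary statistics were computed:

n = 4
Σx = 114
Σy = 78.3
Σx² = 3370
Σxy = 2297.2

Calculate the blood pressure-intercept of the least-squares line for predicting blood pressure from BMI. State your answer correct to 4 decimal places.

Sxx = Σx² − (Σx)²/n = 3370 − 3249 = 121
Sxy = Σxy − (Σx)(Σy)/n = 2297.2 − 2231.55 = 65.65
b = Sxy/Sxx = 65.65/121 = 0.542562
a = ȳ − b·x̄ = 19.575 − 0.542562·28.5 = 4.111983

4.1120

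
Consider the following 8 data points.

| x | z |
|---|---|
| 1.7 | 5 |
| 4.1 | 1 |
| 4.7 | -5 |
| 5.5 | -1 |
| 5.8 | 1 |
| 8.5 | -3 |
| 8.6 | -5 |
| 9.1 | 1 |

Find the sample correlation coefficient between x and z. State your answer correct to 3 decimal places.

n = 8, Σx = 48, Σy = -6, Σxy = -70, Σx² = 334.7, Σy² = 88
Sxx = Σx² − (Σx)²/n = 334.7 − 288 = 46.7
Sxy = Σxy − (Σx)(Σy)/n = -70 − (-36) = -34
Syy = Σy² − (Σy)²/n = 88 − 4.5 = 83.5
r = Sxy/√(Sxx·Syy) = -34/√(3899.45) = -34/62.445576 = -0.544474

-0.544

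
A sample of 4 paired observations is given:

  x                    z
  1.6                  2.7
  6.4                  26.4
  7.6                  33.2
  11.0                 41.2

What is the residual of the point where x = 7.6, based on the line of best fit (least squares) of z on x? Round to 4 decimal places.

3.3374

n = 4, Σx = 26.6, Σy = 103.5, Σxy = 878.8, Σx² = 222.28
Sxx = Σx² − (Σx)²/n = 222.28 − 176.89 = 45.39
Sxy = Σxy − (Σx)(Σy)/n = 878.8 − 688.275 = 190.525
b = Sxy/Sxx = 190.525/45.39 = 4.197510
a = ȳ − b·x̄ = 25.875 − 4.197510·6.65 = -2.038445
ŷ(7.6) = -2.038445 + 4.197510·7.6 = 29.862635
residual = y − ŷ = 33.2 − 29.862635 = 3.337365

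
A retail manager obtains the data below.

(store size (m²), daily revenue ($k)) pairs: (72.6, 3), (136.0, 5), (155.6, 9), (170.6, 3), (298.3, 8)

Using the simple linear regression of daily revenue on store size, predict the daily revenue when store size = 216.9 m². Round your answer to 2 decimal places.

n = 5, Σx = 833.1, Σy = 28, Σxy = 5196.4, Σx² = 166065.37
Sxx = Σx² − (Σx)²/n = 166065.37 − 138811.122 = 27254.248
Sxy = Σxy − (Σx)(Σy)/n = 5196.4 − 4665.36 = 531.04
b = Sxy/Sxx = 531.04/27254.248 = 0.019485
a = ȳ − b·x̄ = 5.6 − 0.019485·166.62 = 2.353464
ŷ(216.9) = a + b·216.9 = 2.353464 + 0.019485·216.9 = 6.579689

6.58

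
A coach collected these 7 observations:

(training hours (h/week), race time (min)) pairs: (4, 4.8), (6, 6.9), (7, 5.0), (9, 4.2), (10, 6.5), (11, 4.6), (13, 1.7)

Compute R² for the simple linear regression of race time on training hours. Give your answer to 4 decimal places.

n = 7, Σx = 60, Σy = 33.7, Σxy = 271.1, Σx² = 572, Σy² = 179.59
Sxx = Σx² − (Σx)²/n = 572 − 514.285714 = 57.714286
Sxy = Σxy − (Σx)(Σy)/n = 271.1 − 288.857143 = -17.757143
Syy = Σy² − (Σy)²/n = 179.59 − 162.241429 = 17.348571
R² = Sxy²/(Sxx·Syy) = (-17.757143)²/(57.714286·17.348571) = 0.314919

0.3149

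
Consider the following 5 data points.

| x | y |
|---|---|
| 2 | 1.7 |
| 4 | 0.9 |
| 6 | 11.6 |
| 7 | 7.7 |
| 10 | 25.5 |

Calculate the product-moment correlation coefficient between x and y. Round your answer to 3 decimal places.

n = 5, Σx = 29, Σy = 47.4, Σxy = 385.5, Σx² = 205, Σy² = 847.8
Sxx = Σx² − (Σx)²/n = 205 − 168.2 = 36.8
Sxy = Σxy − (Σx)(Σy)/n = 385.5 − 274.92 = 110.58
Syy = Σy² − (Σy)²/n = 847.8 − 449.352 = 398.448
r = Sxy/√(Sxx·Syy) = 110.58/√(14662.8864) = 110.58/121.090406 = 0.913202

0.913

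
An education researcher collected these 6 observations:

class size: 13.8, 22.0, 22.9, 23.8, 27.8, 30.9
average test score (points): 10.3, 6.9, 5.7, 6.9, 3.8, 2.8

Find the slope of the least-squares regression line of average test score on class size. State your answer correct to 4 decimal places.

n = 6, Σx = 141.2, Σy = 36.4, Σxy = 780.85, Σx² = 3492.94
Sxx = Σx² − (Σx)²/n = 3492.94 − 3322.906667 = 170.033333
Sxy = Σxy − (Σx)(Σy)/n = 780.85 − 856.613333 = -75.763333
b = Sxy/Sxx = -75.763333/170.033333 = -0.445579

-0.4456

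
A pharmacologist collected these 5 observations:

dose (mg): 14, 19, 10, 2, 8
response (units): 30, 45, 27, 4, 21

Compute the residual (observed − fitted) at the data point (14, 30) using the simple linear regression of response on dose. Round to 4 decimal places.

n = 5, Σx = 53, Σy = 127, Σxy = 1721, Σx² = 725
Sxx = Σx² − (Σx)²/n = 725 − 561.8 = 163.2
Sxy = Σxy − (Σx)(Σy)/n = 1721 − 1346.2 = 374.8
b = Sxy/Sxx = 374.8/163.2 = 2.296569
a = ȳ − b·x̄ = 25.4 − 2.296569·10.6 = 1.056373
ŷ(14) = 1.056373 + 2.296569·14 = 33.208333
residual = y − ŷ = 30 − 33.208333 = -3.208333

-3.2083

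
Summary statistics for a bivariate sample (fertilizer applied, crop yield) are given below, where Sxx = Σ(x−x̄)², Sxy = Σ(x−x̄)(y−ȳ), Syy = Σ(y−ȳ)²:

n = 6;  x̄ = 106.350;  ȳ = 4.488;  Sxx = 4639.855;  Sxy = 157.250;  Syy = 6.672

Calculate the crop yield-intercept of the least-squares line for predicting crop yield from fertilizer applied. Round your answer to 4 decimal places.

b = Sxy/Sxx = 157.25/4639.855 = 0.033891
a = ȳ − b·x̄ = 4.488 − 0.033891·106.35 = 0.883677

0.8837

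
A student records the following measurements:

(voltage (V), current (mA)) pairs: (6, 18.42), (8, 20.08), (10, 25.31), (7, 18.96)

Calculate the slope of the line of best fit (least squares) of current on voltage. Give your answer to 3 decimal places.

1.773

n = 4, Σx = 31, Σy = 82.77, Σxy = 656.98, Σx² = 249
Sxx = Σx² − (Σx)²/n = 249 − 240.25 = 8.75
Sxy = Σxy − (Σx)(Σy)/n = 656.98 − 641.4675 = 15.5125
b = Sxy/Sxx = 15.5125/8.75 = 1.772857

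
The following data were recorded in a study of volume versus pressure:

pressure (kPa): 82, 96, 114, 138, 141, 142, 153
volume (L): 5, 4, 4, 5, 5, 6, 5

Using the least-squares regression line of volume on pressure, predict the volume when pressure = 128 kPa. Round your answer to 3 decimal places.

n = 7, Σx = 866, Σy = 34, Σxy = 4262, Σx² = 111434
Sxx = Σx² − (Σx)²/n = 111434 − 107136.571429 = 4297.428571
Sxy = Σxy − (Σx)(Σy)/n = 4262 − 4206.285714 = 55.714286
b = Sxy/Sxx = 55.714286/4297.428571 = 0.012965
a = ȳ − b·x̄ = 4.857143 − 0.012965·123.714286 = 3.253241
ŷ(128) = a + b·128 = 3.253241 + 0.012965·128 = 4.912705

4.913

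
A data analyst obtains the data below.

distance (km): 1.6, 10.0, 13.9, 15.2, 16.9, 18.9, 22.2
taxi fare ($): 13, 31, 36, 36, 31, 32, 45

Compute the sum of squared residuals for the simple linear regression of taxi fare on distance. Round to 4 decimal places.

117.5624

n = 7, Σx = 98.7, Σy = 224, Σxy = 3506.1, Σx² = 1662.47, Σy² = 7732
Sxx = Σx² − (Σx)²/n = 1662.47 − 1391.67 = 270.8
Sxy = Σxy − (Σx)(Σy)/n = 3506.1 − 3158.4 = 347.7
Syy = Σy² − (Σy)²/n = 7732 − 7168 = 564
b = Sxy/Sxx = 347.7/270.8 = 1.283973
SSE = Syy − b·Sxy = 564 − 1.283973·347.7 = 117.562445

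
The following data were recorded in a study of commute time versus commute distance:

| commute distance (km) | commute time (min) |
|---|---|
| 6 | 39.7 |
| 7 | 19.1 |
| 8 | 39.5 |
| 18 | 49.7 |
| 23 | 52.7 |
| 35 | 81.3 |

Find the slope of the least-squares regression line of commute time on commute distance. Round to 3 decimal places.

n = 6, Σx = 97, Σy = 282, Σxy = 5640.1, Σx² = 2227
Sxx = Σx² − (Σx)²/n = 2227 − 1568.166667 = 658.833333
Sxy = Σxy − (Σx)(Σy)/n = 5640.1 − 4559 = 1081.1
b = Sxy/Sxx = 1081.1/658.833333 = 1.640931

1.641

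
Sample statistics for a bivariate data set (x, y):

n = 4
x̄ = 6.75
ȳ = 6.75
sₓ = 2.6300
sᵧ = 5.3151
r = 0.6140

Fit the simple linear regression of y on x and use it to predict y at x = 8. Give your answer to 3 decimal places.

b = r · sᵧ/sₓ = 0.614 · 5.3151/2.63 = 1.240864
a = ȳ − b·x̄ = 6.75 − 1.240864·6.75 = -1.625830
ŷ(8) = a + b·8 = -1.625830 + 1.240864·8 = 8.301080

8.301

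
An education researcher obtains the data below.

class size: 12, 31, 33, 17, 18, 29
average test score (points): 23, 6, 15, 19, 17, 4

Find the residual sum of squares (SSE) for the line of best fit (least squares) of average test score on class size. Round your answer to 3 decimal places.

105.444

n = 6, Σx = 140, Σy = 84, Σxy = 1702, Σx² = 3648, Σy² = 1456
Sxx = Σx² − (Σx)²/n = 3648 − 3266.666667 = 381.333333
Sxy = Σxy − (Σx)(Σy)/n = 1702 − 1960 = -258
Syy = Σy² − (Σy)²/n = 1456 − 1176 = 280
b = Sxy/Sxx = -258/381.333333 = -0.676573
SSE = Syy − b·Sxy = 280 − (-0.676573)·(-258) = 105.444056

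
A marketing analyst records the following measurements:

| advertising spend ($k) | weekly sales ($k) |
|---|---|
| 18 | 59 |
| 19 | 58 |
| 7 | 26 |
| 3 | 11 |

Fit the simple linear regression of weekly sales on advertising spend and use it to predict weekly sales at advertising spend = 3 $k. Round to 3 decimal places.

12.376

n = 4, Σx = 47, Σy = 154, Σxy = 2379, Σx² = 743
Sxx = Σx² − (Σx)²/n = 743 − 552.25 = 190.75
Sxy = Σxy − (Σx)(Σy)/n = 2379 − 1809.5 = 569.5
b = Sxy/Sxx = 569.5/190.75 = 2.985583
a = ȳ − b·x̄ = 38.5 − 2.985583·11.75 = 3.419397
ŷ(3) = a + b·3 = 3.419397 + 2.985583·3 = 12.376147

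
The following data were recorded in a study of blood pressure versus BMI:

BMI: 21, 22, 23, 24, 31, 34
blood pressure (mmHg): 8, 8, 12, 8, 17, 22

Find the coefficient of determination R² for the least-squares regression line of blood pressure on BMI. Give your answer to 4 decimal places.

0.9124

n = 6, Σx = 155, Σy = 75, Σxy = 2087, Σx² = 4147, Σy² = 1109
Sxx = Σx² − (Σx)²/n = 4147 − 4004.166667 = 142.833333
Sxy = Σxy − (Σx)(Σy)/n = 2087 − 1937.5 = 149.5
Syy = Σy² − (Σy)²/n = 1109 − 937.5 = 171.5
R² = Sxy²/(Sxx·Syy) = (149.5)²/(142.833333·171.5) = 0.912407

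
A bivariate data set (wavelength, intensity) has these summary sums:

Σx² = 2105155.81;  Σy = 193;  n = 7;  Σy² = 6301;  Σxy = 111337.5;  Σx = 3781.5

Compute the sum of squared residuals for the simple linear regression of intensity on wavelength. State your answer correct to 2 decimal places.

176.45

Sxx = Σx² − (Σx)²/n = 2105155.81 − 2042820.321429 = 62335.488571
Sxy = Σxy − (Σx)(Σy)/n = 111337.5 − 104261.357143 = 7076.142857
Syy = Σy² − (Σy)²/n = 6301 − 5321.285714 = 979.714286
b = Sxy/Sxx = 7076.142857/62335.488571 = 0.113517
SSE = Syy − b·Sxy = 979.714286 − 0.113517·7076.142857 = 176.451187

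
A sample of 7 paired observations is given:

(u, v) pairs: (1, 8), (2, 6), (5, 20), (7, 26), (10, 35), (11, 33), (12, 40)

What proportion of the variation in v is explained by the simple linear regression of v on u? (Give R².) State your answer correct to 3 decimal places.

0.968

n = 7, Σx = 48, Σy = 168, Σxy = 1495, Σx² = 444, Σy² = 5090
Sxx = Σx² − (Σx)²/n = 444 − 329.142857 = 114.857143
Sxy = Σxy − (Σx)(Σy)/n = 1495 − 1152 = 343
Syy = Σy² − (Σy)²/n = 5090 − 4032 = 1058
R² = Sxy²/(Sxx·Syy) = (343)²/(114.857143·1058) = 0.968154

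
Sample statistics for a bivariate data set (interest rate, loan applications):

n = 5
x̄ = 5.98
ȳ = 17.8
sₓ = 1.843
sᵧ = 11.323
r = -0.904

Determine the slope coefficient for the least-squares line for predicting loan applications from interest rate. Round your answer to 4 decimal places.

-5.5540

b = r · sᵧ/sₓ = -0.904 · 11.323/1.843 = -5.553984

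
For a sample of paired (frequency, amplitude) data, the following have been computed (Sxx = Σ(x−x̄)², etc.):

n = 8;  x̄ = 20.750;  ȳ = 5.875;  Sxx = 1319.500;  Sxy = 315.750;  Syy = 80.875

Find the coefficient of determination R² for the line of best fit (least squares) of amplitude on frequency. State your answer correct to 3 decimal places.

0.934

R² = Sxy²/(Sxx·Syy) = (315.75)²/(1319.5·80.875) = 0.934250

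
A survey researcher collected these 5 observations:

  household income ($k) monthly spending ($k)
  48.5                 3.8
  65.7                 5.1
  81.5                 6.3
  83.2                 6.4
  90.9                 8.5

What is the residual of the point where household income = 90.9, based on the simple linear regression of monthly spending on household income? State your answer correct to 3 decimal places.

0.828

n = 5, Σx = 369.8, Σy = 30.1, Σxy = 2337.95, Σx² = 28496.04
Sxx = Σx² − (Σx)²/n = 28496.04 − 27350.408 = 1145.632
Sxy = Σxy − (Σx)(Σy)/n = 2337.95 − 2226.196 = 111.754
b = Sxy/Sxx = 111.754/1145.632 = 0.097548
a = ȳ − b·x̄ = 6.02 − 0.097548·73.96 = -1.194643
ŷ(90.9) = -1.194643 + 0.097548·90.9 = 7.672461
residual = y − ŷ = 8.5 − 7.672461 = 0.827539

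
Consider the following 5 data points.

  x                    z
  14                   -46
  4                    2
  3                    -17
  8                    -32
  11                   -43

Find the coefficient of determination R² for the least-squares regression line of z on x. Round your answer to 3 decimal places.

0.790

n = 5, Σx = 40, Σy = -136, Σxy = -1416, Σx² = 406, Σy² = 5282
Sxx = Σx² − (Σx)²/n = 406 − 320 = 86
Sxy = Σxy − (Σx)(Σy)/n = -1416 − (-1088) = -328
Syy = Σy² − (Σy)²/n = 5282 − 3699.2 = 1582.8
R² = Sxy²/(Sxx·Syy) = (-328)²/(86·1582.8) = 0.790357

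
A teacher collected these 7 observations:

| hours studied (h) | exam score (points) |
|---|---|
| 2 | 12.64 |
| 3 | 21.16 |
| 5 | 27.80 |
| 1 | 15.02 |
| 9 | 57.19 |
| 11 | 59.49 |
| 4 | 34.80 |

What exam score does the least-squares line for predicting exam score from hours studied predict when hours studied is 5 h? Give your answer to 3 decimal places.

32.586

n = 7, Σx = 35, Σy = 228.1, Σxy = 1551.08, Σx² = 257
Sxx = Σx² − (Σx)²/n = 257 − 175 = 82
Sxy = Σxy − (Σx)(Σy)/n = 1551.08 − 1140.5 = 410.58
b = Sxy/Sxx = 410.58/82 = 5.007073
a = ȳ − b·x̄ = 32.585714 − 5.007073·5 = 7.550348
ŷ(5) = a + b·5 = 7.550348 + 5.007073·5 = 32.585714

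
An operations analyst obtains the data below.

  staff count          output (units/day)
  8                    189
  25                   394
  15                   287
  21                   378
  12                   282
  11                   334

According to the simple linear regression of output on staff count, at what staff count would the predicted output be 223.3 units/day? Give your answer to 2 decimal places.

6.55

n = 6, Σx = 92, Σy = 1864, Σxy = 30663, Σx² = 1620
Sxx = Σx² − (Σx)²/n = 1620 − 1410.666667 = 209.333333
Sxy = Σxy − (Σx)(Σy)/n = 30663 − 28581.333333 = 2081.666667
b = Sxy/Sxx = 2081.666667/209.333333 = 9.944268
a = ȳ − b·x̄ = 310.666667 − 9.944268·15.333333 = 158.187898
Set a + b·x = 223.3: x = (223.3 − 158.187898) / 9.944268 = 6.547702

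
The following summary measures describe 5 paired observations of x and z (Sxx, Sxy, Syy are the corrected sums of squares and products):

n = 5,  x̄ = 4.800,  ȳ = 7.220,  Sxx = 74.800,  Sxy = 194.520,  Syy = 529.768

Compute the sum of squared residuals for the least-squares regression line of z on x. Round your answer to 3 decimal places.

23.912

b = Sxy/Sxx = 194.52/74.8 = 2.600535
SSE = Syy − b·Sxy = 529.768 − 2.600535·194.52 = 23.911979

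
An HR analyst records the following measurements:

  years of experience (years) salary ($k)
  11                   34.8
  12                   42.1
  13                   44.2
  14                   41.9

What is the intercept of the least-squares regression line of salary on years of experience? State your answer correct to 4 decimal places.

n = 4, Σx = 50, Σy = 163, Σxy = 2049.2, Σx² = 630
Sxx = Σx² − (Σx)²/n = 630 − 625 = 5
Sxy = Σxy − (Σx)(Σy)/n = 2049.2 − 2037.5 = 11.7
b = Sxy/Sxx = 11.7/5 = 2.34
a = ȳ − b·x̄ = 40.75 − 2.34·12.5 = 11.5

11.5000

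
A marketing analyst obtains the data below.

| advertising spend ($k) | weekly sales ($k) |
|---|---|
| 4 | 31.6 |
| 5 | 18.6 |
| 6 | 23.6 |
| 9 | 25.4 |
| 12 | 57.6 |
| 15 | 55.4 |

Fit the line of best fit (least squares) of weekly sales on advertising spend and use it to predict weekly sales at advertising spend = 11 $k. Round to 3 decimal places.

n = 6, Σx = 51, Σy = 212.2, Σxy = 2111.8, Σx² = 527
Sxx = Σx² − (Σx)²/n = 527 − 433.5 = 93.5
Sxy = Σxy − (Σx)(Σy)/n = 2111.8 − 1803.7 = 308.1
b = Sxy/Sxx = 308.1/93.5 = 3.295187
a = ȳ − b·x̄ = 35.366667 − 3.295187·8.5 = 7.357576
ŷ(11) = a + b·11 = 7.357576 + 3.295187·11 = 43.604635

43.605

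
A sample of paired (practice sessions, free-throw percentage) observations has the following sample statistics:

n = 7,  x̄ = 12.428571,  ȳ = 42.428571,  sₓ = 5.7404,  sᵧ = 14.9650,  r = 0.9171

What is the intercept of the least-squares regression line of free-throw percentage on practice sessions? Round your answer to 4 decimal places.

12.7138

b = r · sᵧ/sₓ = 0.9171 · 14.965/5.7404 = 2.390844
a = ȳ − b·x̄ = 42.428571 − 2.390844·12.428571 = 12.713795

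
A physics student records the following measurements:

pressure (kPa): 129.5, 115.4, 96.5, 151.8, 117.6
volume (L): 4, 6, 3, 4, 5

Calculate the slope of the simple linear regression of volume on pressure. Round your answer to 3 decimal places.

0.005

n = 5, Σx = 610.8, Σy = 22, Σxy = 2695.1, Σx² = 76272.66
Sxx = Σx² − (Σx)²/n = 76272.66 − 74615.328 = 1657.332
Sxy = Σxy − (Σx)(Σy)/n = 2695.1 − 2687.52 = 7.58
b = Sxy/Sxx = 7.58/1657.332 = 0.004574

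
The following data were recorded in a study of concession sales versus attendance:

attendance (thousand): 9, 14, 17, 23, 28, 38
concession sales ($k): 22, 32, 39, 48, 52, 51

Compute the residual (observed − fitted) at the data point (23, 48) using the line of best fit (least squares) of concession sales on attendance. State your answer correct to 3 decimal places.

5.802

n = 6, Σx = 129, Σy = 244, Σxy = 5807, Σx² = 3323
Sxx = Σx² − (Σx)²/n = 3323 − 2773.5 = 549.5
Sxy = Σxy − (Σx)(Σy)/n = 5807 − 5246 = 561
b = Sxy/Sxx = 561/549.5 = 1.020928
a = ȳ − b·x̄ = 40.666667 − 1.020928·21.5 = 18.716712
ŷ(23) = 18.716712 + 1.020928·23 = 42.198059
residual = y − ŷ = 48 − 42.198059 = 5.801941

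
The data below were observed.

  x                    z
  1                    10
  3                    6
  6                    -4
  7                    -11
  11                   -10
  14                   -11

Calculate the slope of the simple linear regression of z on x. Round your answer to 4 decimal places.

-1.6695

n = 6, Σx = 42, Σy = -20, Σxy = -337, Σx² = 412
Sxx = Σx² − (Σx)²/n = 412 − 294 = 118
Sxy = Σxy − (Σx)(Σy)/n = -337 − (-140) = -197
b = Sxy/Sxx = -197/118 = -1.669492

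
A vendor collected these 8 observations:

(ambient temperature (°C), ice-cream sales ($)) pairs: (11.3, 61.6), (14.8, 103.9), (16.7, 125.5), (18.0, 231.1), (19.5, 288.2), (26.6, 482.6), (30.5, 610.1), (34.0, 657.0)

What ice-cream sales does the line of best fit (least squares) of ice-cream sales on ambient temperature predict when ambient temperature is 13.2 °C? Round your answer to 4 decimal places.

82.3323

n = 8, Σx = 171.4, Σy = 2560, Σxy = 67892.56, Σx² = 4123.68
Sxx = Σx² − (Σx)²/n = 4123.68 − 3672.245 = 451.435
Sxy = Σxy − (Σx)(Σy)/n = 67892.56 − 54848 = 13044.56
b = Sxy/Sxx = 13044.56/451.435 = 28.895766
a = ȳ − b·x̄ = 320 − 28.895766·21.425 = -299.091781
ŷ(13.2) = a + b·13.2 = -299.091781 + 28.895766·13.2 = 82.332327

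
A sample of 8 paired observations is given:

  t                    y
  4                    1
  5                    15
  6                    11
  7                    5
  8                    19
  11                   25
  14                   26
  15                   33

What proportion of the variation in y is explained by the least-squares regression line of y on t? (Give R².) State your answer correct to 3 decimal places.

0.803

n = 8, Σx = 70, Σy = 135, Σxy = 1466, Σx² = 732, Σy² = 3123
Sxx = Σx² − (Σx)²/n = 732 − 612.5 = 119.5
Sxy = Σxy − (Σx)(Σy)/n = 1466 − 1181.25 = 284.75
Syy = Σy² − (Σy)²/n = 3123 − 2278.125 = 844.875
R² = Sxy²/(Sxx·Syy) = (284.75)²/(119.5·844.875) = 0.803095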